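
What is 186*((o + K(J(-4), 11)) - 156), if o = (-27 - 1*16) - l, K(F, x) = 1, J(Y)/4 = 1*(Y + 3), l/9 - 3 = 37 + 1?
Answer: -105462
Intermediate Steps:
l = 369 (l = 27 + 9*(37 + 1) = 27 + 9*38 = 27 + 342 = 369)
J(Y) = 12 + 4*Y (J(Y) = 4*(1*(Y + 3)) = 4*(1*(3 + Y)) = 4*(3 + Y) = 12 + 4*Y)
o = -412 (o = (-27 - 1*16) - 1*369 = (-27 - 16) - 369 = -43 - 369 = -412)
186*((o + K(J(-4), 11)) - 156) = 186*((-412 + 1) - 156) = 186*(-411 - 156) = 186*(-567) = -105462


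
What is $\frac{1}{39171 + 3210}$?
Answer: $\frac{1}{42381} \approx 2.3595 \cdot 10^{-5}$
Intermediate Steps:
$\frac{1}{39171 + 3210} = \frac{1}{42381}$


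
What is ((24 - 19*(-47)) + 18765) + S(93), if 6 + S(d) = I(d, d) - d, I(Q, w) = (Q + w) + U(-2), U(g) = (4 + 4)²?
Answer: 19833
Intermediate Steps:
U(g) = 64 (U(g) = 8² = 64)
I(Q, w) = 64 + Q + w (I(Q, w) = (Q + w) + 64 = 64 + Q + w)
S(d) = 58 + d (S(d) = -6 + ((64 + d + d) - d) = -6 + ((64 + 2*d) - d) = -6 + (64 + d) = 58 + d)
((24 - 19*(-47)) + 18765) + S(93) = ((24 - 19*(-47)) + 18765) + (58 + 93) = ((24 + 893) + 18765) + 151 = (917 + 18765) + 151 = 19682 + 151 = 19833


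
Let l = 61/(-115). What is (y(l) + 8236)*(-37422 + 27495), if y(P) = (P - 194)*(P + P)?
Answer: -1108353143574/13225 ≈ -8.3807e+7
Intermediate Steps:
l = -61/115 (l = 61*(-1/115) = -61/115 ≈ -0.53043)
y(P) = 2*P*(-194 + P) (y(P) = (-194 + P)*(2*P) = 2*P*(-194 + P))
(y(l) + 8236)*(-37422 + 27495) = (2*(-61/115)*(-194 - 61/115) + 8236)*(-37422 + 27495) = (2*(-61/115)*(-22371/115) + 8236)*(-9927) = (2729262/13225 + 8236)*(-9927) = (111650362/13225)*(-9927) = -1108353143574/13225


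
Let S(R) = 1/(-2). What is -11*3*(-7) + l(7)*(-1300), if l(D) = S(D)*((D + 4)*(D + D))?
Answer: 100331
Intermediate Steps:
S(R) = -1/2
l(D) = -D*(4 + D) (l(D) = -(D + 4)*(D + D)/2 = -(4 + D)*2*D/2 = -D*(4 + D))
-11*3*(-7) + l(7)*(-1300) = -11*3*(-7) - 1*7*(4 + 7)*(-1300) = -33*(-7) - 1*7*11*(-1300) = 231 - 77*(-1300) = 231 + 100100 = 100331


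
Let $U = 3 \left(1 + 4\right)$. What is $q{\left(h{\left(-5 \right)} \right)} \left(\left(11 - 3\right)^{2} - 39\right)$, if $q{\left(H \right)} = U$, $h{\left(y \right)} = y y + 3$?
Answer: $375$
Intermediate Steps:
$h{\left(y \right)} = 3 + y^{2}$ ($h{\left(y \right)} = y^{2} + 3 = 3 + y^{2}$)
$U = 15$ ($U = 3 \cdot 5 = 15$)
$q{\left(H \right)} = 15$
$q{\left(h{\left(-5 \right)} \right)} \left(\left(11 - 3\right)^{2} - 39\right) = 15 \left(\left(11 - 3\right)^{2} - 39\right) = 15 \left(8^{2} - 39\right) = 15 \left(64 - 39\right) = 15 \cdot 25 = 375$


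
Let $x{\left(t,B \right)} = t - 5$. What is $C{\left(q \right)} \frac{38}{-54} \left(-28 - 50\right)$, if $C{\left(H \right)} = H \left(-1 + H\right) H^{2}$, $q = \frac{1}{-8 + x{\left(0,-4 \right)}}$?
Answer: $\frac{532}{19773} \approx 0.026905$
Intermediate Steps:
$x{\left(t,B \right)} = -5 + t$ ($x{\left(t,B \right)} = t - 5 = -5 + t$)
$q = - \frac{1}{13}$ ($q = \frac{1}{-8 + \left(-5 + 0\right)} = \frac{1}{-8 - 5} = \frac{1}{-13} = - \frac{1}{13} \approx -0.076923$)
$C{\left(H \right)} = H^{3} \left(-1 + H\right)$
$C{\left(q \right)} \frac{38}{-54} \left(-28 - 50\right) = \left(- \frac{1}{13}\right)^{3} \left(-1 - \frac{1}{13}\right) \frac{38}{-54} \left(-28 - 50\right) = \left(- \frac{1}{2197}\right) \left(- \frac{14}{13}\right) 38 \left(- \frac{1}{54}\right) \left(-78\right) = \frac{14}{28561} \left(- \frac{19}{27}\right) \left(-78\right) = \left(- \frac{266}{771147}\right) \left(-78\right) = \frac{532}{19773}$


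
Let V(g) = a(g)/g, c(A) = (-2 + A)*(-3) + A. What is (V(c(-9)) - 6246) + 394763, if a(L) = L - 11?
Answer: 9324421/24 ≈ 3.8852e+5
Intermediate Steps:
a(L) = -11 + L
c(A) = 6 - 2*A (c(A) = (6 - 3*A) + A = 6 - 2*A)
V(g) = (-11 + g)/g
(V(c(-9)) - 6246) + 394763 = ((-11 + (6 - 2*(-9)))/(6 - 2*(-9)) - 6246) + 394763 = ((-11 + (6 + 18))/(6 + 18) - 6246) + 394763 = ((-11 + 24)/24 - 6246) + 394763 = ((1/24)*13 - 6246) + 394763 = (13/24 - 6246) + 394763 = -149891/24 + 394763 = 9324421/24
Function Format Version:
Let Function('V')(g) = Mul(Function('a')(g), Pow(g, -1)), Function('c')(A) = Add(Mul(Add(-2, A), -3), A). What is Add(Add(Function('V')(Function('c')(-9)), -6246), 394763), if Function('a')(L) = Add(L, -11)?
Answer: Rational(9324421, 24) ≈ 3.8852e+5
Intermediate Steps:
Function('a')(L) = Add(-11, L)
Function('c')(A) = Add(6, Mul(-2, A)) (Function('c')(A) = Add(Add(6, Mul(-3, A)), A) = Add(6, Mul(-2, A)))
Function('V')(g) = Mul(Pow(g, -1), Add(-11, g)) (Function('V')(g) = Mul(Add(-11, g), Pow(g, -1)) = Mul(Pow(g, -1), Add(-11, g)))
Add(Add(Function('V')(Function('c')(-9)), -6246), 394763) = Add(Add(Mul(Pow(Add(6, Mul(-2, -9)), -1), Add(-11, Add(6, Mul(-2, -9)))), -6246), 394763) = Add(Add(Mul(Pow(Add(6, 18), -1), Add(-11, Add(6, 18))), -6246), 394763) = Add(Add(Mul(Pow(24, -1), Add(-11, 24)), -6246), 394763) = Add(Add(Mul(Rational(1, 24), 13), -6246), 394763) = Add(Add(Rational(13, 24), -6246), 394763) = Add(Rational(-149891, 24), 394763) = Rational(9324421, 24)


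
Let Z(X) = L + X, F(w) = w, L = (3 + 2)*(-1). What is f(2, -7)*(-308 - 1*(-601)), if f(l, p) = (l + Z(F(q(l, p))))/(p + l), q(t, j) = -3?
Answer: 1758/5 ≈ 351.60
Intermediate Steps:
L = -5 (L = 5*(-1) = -5)
Z(X) = -5 + X
f(l, p) = (-8 + l)/(l + p) (f(l, p) = (l + (-5 - 3))/(p + l) = (l - 8)/(l + p) = (-8 + l)/(l + p))
f(2, -7)*(-308 - 1*(-601)) = ((-8 + 2)/(2 - 7))*(-308 - 1*(-601)) = (-6/(-5))*(-308 + 601) = -⅕*(-6)*293 = (6/5)*293 = 1758/5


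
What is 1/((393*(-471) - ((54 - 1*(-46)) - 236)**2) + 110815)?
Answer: -1/92784 ≈ -1.0778e-5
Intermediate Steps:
1/((393*(-471) - ((54 - 1*(-46)) - 236)**2) + 110815) = 1/((-185103 - ((54 + 46) - 236)**2) + 110815) = 1/((-185103 - (100 - 236)**2) + 110815) = 1/((-185103 - 1*(-136)**2) + 110815) = 1/((-185103 - 1*18496) + 110815) = 1/((-185103 - 18496) + 110815) = 1/(-203599 + 110815) = 1/(-92784) = -1/92784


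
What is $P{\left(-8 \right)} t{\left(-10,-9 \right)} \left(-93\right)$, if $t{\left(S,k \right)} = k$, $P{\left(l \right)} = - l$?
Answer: $6696$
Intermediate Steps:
$P{\left(-8 \right)} t{\left(-10,-9 \right)} \left(-93\right) = \left(-1\right) \left(-8\right) \left(-9\right) \left(-93\right) = 8 \left(-9\right) \left(-93\right) = \left(-72\right) \left(-93\right) = 6696$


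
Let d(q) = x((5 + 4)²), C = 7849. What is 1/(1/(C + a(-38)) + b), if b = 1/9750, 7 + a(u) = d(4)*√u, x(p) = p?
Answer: 5758574250/1323623 + 32906250*I*√38/1323623 ≈ 4350.6 + 153.25*I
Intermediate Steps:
d(q) = 81 (d(q) = (5 + 4)² = 9² = 81)
a(u) = -7 + 81*√u
b = 1/9750 ≈ 0.00010256
1/(1/(C + a(-38)) + b) = 1/(1/(7849 + (-7 + 81*√(-38))) + 1/9750) = 1/(1/(7849 + (-7 + 81*(I*√38))) + 1/9750) = 1/(1/(7849 + (-7 + 81*I*√38)) + 1/9750) = 1/(1/(7842 + 81*I*√38) + 1/9750) = 1/(1/9750 + 1/(7842 + 81*I*√38))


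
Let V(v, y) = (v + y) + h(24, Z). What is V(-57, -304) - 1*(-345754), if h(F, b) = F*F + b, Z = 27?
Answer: 345996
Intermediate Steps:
h(F, b) = b + F² (h(F, b) = F² + b = b + F²)
V(v, y) = 603 + v + y (V(v, y) = (v + y) + (27 + 24²) = (v + y) + (27 + 576) = (v + y) + 603 = 603 + v + y)
V(-57, -304) - 1*(-345754) = (603 - 57 - 304) - 1*(-345754) = 242 + 345754 = 345996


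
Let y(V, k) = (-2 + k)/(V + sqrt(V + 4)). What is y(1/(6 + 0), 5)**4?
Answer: 2456543376/492884401 - 317027520*sqrt(6)/492884401 ≈ 3.4085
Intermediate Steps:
y(V, k) = (-2 + k)/(V + sqrt(4 + V))
y(1/(6 + 0), 5)**4 = ((-2 + 5)/(1/(6 + 0) + sqrt(4 + 1/(6 + 0))))**4 = (3/(1/6 + sqrt(4 + 1/6)))**4 = (3/(1/6 + sqrt(25/6)))**4 = (3/(1/6 + 5*sqrt(6)/6))**4 = 81/(1/6 + 5*sqrt(6)/6)**4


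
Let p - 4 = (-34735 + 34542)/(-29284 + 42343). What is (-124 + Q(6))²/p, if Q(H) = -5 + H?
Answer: 197569611/52043 ≈ 3796.3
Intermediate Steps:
p = 52043/13059 (p = 4 + (-34735 + 34542)/(-29284 + 42343) = 4 - 193/13059 = 52043/13059 ≈ 3.9852)
(-124 + Q(6))²/p = (-124 + (-5 + 6))²/(52043/13059) = (-124 + 1)²*(13059/52043) = (-123)²*(13059/52043) = 15129*(13059/52043) = 197569611/52043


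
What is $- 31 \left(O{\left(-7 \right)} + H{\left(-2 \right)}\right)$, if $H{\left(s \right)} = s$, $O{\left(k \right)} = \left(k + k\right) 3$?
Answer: $1364$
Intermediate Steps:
$O{\left(k \right)} = 6 k$ ($O{\left(k \right)} = 2 k 3 = 6 k$)
$- 31 \left(O{\left(-7 \right)} + H{\left(-2 \right)}\right) = - 31 \left(6 \left(-7\right) - 2\right) = - 31 \left(-42 - 2\right) = \left(-31\right) \left(-44\right) = 1364$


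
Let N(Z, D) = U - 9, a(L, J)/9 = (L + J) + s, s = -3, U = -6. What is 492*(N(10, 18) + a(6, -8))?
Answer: -29520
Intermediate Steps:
a(L, J) = -27 + 9*J + 9*L (a(L, J) = 9*((L + J) - 3) = 9*((J + L) - 3) = 9*(-3 + J + L) = -27 + 9*J + 9*L)
N(Z, D) = -15 (N(Z, D) = -6 - 9 = -15)
492*(N(10, 18) + a(6, -8)) = 492*(-15 + (-27 + 9*(-8) + 9*6)) = 492*(-15 + (-27 - 72 + 54)) = 492*(-15 - 45) = 492*(-60) = -29520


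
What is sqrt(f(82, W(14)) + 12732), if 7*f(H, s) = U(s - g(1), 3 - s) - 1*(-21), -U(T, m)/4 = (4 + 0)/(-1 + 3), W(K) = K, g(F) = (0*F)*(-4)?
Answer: sqrt(623959)/7 ≈ 112.84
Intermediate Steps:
g(F) = 0 (g(F) = 0*(-4) = 0)
U(T, m) = -8 (U(T, m) = -4*(4 + 0)/(-1 + 3) = -16/2 = -4*2 = -8)
f(H, s) = 13/7 (f(H, s) = (-8 - 1*(-21))/7 = (-8 + 21)/7 = (1/7)*13 = 13/7)
sqrt(f(82, W(14)) + 12732) = sqrt(13/7 + 12732) = sqrt(89137/7) = sqrt(623959)/7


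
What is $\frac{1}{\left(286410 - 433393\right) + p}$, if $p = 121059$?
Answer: $- \frac{1}{25924} \approx -3.8574 \cdot 10^{-5}$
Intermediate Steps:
$\frac{1}{\left(286410 - 433393\right) + p} = \frac{1}{\left(286410 - 433393\right) + 121059} = \frac{1}{-146983 + 121059} = \frac{1}{-25924} = - \frac{1}{25924}$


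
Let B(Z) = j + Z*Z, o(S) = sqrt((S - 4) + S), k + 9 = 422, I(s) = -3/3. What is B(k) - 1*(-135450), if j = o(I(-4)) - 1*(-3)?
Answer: 306022 + I*sqrt(6) ≈ 3.0602e+5 + 2.4495*I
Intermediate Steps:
I(s) = -1 (I(s) = -3*1/3 = -1)
k = 413 (k = -9 + 422 = 413)
o(S) = sqrt(-4 + 2*S) (o(S) = sqrt((-4 + S) + S) = sqrt(-4 + 2*S))
j = 3 + I*sqrt(6) (j = sqrt(-4 + 2*(-1)) - 1*(-3) = sqrt(-4 - 2) + 3 = sqrt(-6) + 3 = I*sqrt(6) + 3 = 3 + I*sqrt(6) ≈ 3.0 + 2.4495*I)
B(Z) = 3 + Z**2 + I*sqrt(6) (B(Z) = (3 + I*sqrt(6)) + Z*Z = (3 + I*sqrt(6)) + Z**2 = 3 + Z**2 + I*sqrt(6))
B(k) - 1*(-135450) = (3 + 413**2 + I*sqrt(6)) - 1*(-135450) = (3 + 170569 + I*sqrt(6)) + 135450 = (170572 + I*sqrt(6)) + 135450 = 306022 + I*sqrt(6)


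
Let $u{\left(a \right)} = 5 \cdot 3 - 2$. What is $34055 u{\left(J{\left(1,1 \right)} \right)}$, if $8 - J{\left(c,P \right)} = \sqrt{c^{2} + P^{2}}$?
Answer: $442715$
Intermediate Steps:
$J{\left(c,P \right)} = 8 - \sqrt{P^{2} + c^{2}}$ ($J{\left(c,P \right)} = 8 - \sqrt{c^{2} + P^{2}} = 8 - \sqrt{P^{2} + c^{2}}$)
$u{\left(a \right)} = 13$ ($u{\left(a \right)} = 15 - 2 = 13$)
$34055 u{\left(J{\left(1,1 \right)} \right)} = 34055 \cdot 13 = 442715$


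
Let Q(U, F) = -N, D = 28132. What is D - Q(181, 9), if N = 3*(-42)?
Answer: 28006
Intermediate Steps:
N = -126
Q(U, F) = 126 (Q(U, F) = -1*(-126) = 126)
D - Q(181, 9) = 28132 - 1*126 = 28132 - 126 = 28006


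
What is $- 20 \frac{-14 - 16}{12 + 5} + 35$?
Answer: $\frac{1195}{17} \approx 70.294$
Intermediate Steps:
$- 20 \frac{-14 - 16}{12 + 5} + 35 = - 20 \left(- \frac{30}{17}\right) + 35 = - 20 \left(\left(-30\right) \frac{1}{17}\right) + 35 = \left(-20\right) \left(- \frac{30}{17}\right) + 35 = \frac{600}{17} + 35 = \frac{1195}{17}$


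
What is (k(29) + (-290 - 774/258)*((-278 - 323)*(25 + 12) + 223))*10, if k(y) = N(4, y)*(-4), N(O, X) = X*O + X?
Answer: 64495220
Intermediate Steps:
N(O, X) = X + O*X (N(O, X) = O*X + X = X + O*X)
k(y) = -20*y (k(y) = (y*(1 + 4))*(-4) = (y*5)*(-4) = (5*y)*(-4) = -20*y)
(k(29) + (-290 - 774/258)*((-278 - 323)*(25 + 12) + 223))*10 = (-20*29 + (-290 - 774/258)*((-278 - 323)*(25 + 12) + 223))*10 = (-580 + (-290 - 774*1/258)*(-601*37 + 223))*10 = (-580 + (-290 - 3)*(-22237 + 223))*10 = (-580 - 293*(-22014))*10 = (-580 + 6450102)*10 = 6449522*10 = 64495220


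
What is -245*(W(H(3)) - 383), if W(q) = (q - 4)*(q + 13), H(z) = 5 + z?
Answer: 73255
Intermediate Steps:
W(q) = (-4 + q)*(13 + q)
-245*(W(H(3)) - 383) = -245*((-52 + (5 + 3)**2 + 9*(5 + 3)) - 383) = -245*((-52 + 8**2 + 9*8) - 383) = -245*((-52 + 64 + 72) - 383) = -245*(84 - 383) = -245*(-299) = 73255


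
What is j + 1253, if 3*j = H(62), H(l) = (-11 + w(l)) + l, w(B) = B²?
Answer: 7654/3 ≈ 2551.3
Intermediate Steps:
H(l) = -11 + l + l² (H(l) = (-11 + l²) + l = -11 + l + l²)
j = 3895/3 (j = (-11 + 62 + 62²)/3 = (-11 + 62 + 3844)/3 = (⅓)*3895 = 3895/3 ≈ 1298.3)
j + 1253 = 3895/3 + 1253 = 7654/3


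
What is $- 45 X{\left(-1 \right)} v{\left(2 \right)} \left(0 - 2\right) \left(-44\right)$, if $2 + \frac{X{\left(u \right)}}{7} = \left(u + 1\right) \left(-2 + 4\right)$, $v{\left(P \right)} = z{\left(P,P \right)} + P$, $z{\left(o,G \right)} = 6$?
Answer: $443520$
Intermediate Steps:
$v{\left(P \right)} = 6 + P$
$X{\left(u \right)} = 14 u$ ($X{\left(u \right)} = -14 + 7 \left(u + 1\right) \left(-2 + 4\right) = -14 + 7 \left(1 + u\right) 2 = -14 + 7 \left(2 + 2 u\right) = -14 + \left(14 + 14 u\right) = 14 u$)
$- 45 X{\left(-1 \right)} v{\left(2 \right)} \left(0 - 2\right) \left(-44\right) = - 45 \cdot 14 \left(-1\right) \left(6 + 2\right) \left(0 - 2\right) \left(-44\right) = - 45 \left(-14\right) 8 \left(0 - 2\right) \left(-44\right) = - 45 \left(\left(-112\right) \left(-2\right)\right) \left(-44\right) = \left(-45\right) 224 \left(-44\right) = \left(-10080\right) \left(-44\right) = 443520$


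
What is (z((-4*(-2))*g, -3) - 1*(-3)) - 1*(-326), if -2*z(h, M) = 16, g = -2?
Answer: 321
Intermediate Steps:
z(h, M) = -8 (z(h, M) = -½*16 = -8)
(z((-4*(-2))*g, -3) - 1*(-3)) - 1*(-326) = (-8 - 1*(-3)) - 1*(-326) = (-8 + 3) + 326 = -5 + 326 = 321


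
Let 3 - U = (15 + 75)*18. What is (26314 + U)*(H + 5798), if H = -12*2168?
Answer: -499323946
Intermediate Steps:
H = -26016
U = -1617 (U = 3 - (15 + 75)*18 = 3 - 90*18 = 3 - 1*1620 = 3 - 1620 = -1617)
(26314 + U)*(H + 5798) = (26314 - 1617)*(-26016 + 5798) = 24697*(-20218) = -499323946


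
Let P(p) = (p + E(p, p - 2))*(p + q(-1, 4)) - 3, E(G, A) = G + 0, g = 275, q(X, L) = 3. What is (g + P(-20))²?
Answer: 906304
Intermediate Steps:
E(G, A) = G
P(p) = -3 + 2*p*(3 + p) (P(p) = (p + p)*(p + 3) - 3 = (2*p)*(3 + p) - 3 = 2*p*(3 + p) - 3 = -3 + 2*p*(3 + p))
(g + P(-20))² = (275 + (-3 + 2*(-20)² + 6*(-20)))² = (275 + (-3 + 2*400 - 120))² = (275 + (-3 + 800 - 120))² = (275 + 677)² = 952² = 906304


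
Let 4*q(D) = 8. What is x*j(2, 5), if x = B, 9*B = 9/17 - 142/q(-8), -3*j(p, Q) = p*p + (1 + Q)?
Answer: 11980/459 ≈ 26.100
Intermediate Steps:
q(D) = 2 (q(D) = (1/4)*8 = 2)
j(p, Q) = -1/3 - Q/3 - p**2/3 (j(p, Q) = -(p*p + (1 + Q))/3 = -(p**2 + (1 + Q))/3 = -(1 + Q + p**2)/3 = -1/3 - Q/3 - p**2/3)
B = -1198/153 (B = (9/17 - 142/2)/9 = (9*(1/17) - 142*1/2)/9 = (9/17 - 71)/9 = (1/9)*(-1198/17) = -1198/153 ≈ -7.8301)
x = -1198/153 ≈ -7.8301
x*j(2, 5) = -1198*(-1/3 - 1/3*5 - 1/3*2**2)/153 = -1198*(-1/3 - 5/3 - 1/3*4)/153 = -1198*(-1/3 - 5/3 - 4/3)/153 = -1198/153*(-10/3) = 11980/459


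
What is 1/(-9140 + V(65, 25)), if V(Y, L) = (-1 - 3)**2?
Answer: -1/9124 ≈ -0.00010960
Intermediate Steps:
V(Y, L) = 16 (V(Y, L) = (-4)**2 = 16)
1/(-9140 + V(65, 25)) = 1/(-9140 + 16) = 1/(-9124) = -1/9124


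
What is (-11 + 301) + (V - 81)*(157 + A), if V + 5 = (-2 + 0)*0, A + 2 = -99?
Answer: -4526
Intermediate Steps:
A = -101 (A = -2 - 99 = -101)
V = -5 (V = -5 + (-2 + 0)*0 = -5 - 2*0 = -5 + 0 = -5)
(-11 + 301) + (V - 81)*(157 + A) = (-11 + 301) + (-5 - 81)*(157 - 101) = 290 - 86*56 = 290 - 4816 = -4526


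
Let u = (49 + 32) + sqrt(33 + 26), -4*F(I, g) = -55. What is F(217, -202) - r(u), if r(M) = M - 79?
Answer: 47/4 - sqrt(59) ≈ 4.0689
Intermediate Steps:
F(I, g) = 55/4 (F(I, g) = -1/4*(-55) = 55/4)
u = 81 + sqrt(59) ≈ 88.681
r(M) = -79 + M
F(217, -202) - r(u) = 55/4 - (-79 + (81 + sqrt(59))) = 55/4 - (2 + sqrt(59)) = 55/4 + (-2 - sqrt(59)) = 47/4 - sqrt(59)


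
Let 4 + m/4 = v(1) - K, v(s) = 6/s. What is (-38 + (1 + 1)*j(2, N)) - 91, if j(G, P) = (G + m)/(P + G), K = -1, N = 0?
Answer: -115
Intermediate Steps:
m = 12 (m = -16 + 4*(6/1 - 1*(-1)) = -16 + 4*(6*1 + 1) = -16 + 4*(6 + 1) = -16 + 4*7 = -16 + 28 = 12)
j(G, P) = (12 + G)/(G + P) (j(G, P) = (G + 12)/(P + G) = (12 + G)/(G + P))
(-38 + (1 + 1)*j(2, N)) - 91 = (-38 + (1 + 1)*((12 + 2)/(2 + 0))) - 91 = (-38 + 2*(14/2)) - 91 = (-38 + 2*((1/2)*14)) - 91 = (-38 + 2*7) - 91 = (-38 + 14) - 91 = -24 - 91 = -115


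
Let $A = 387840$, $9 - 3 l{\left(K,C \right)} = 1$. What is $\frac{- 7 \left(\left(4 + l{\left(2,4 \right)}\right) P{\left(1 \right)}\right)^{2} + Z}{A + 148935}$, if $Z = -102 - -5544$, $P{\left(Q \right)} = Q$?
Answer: $\frac{46178}{4830975} \approx 0.0095587$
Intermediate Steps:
$l{\left(K,C \right)} = \frac{8}{3}$ ($l{\left(K,C \right)} = 3 - \frac{1}{3} = \frac{8}{3}$)
$Z = 5442$ ($Z = -102 + 5544 = 5442$)
$\frac{- 7 \left(\left(4 + l{\left(2,4 \right)}\right) P{\left(1 \right)}\right)^{2} + Z}{A + 148935} = \frac{- 7 \left(\left(4 + \frac{8}{3}\right) 1\right)^{2} + 5442}{387840 + 148935} = \frac{- 7 \left(\frac{20}{3} \cdot 1\right)^{2} + 5442}{536775} = \left(- 7 \left(\frac{20}{3}\right)^{2} + 5442\right) \frac{1}{536775} = \left(\left(-7\right) \frac{400}{9} + 5442\right) \frac{1}{536775} = \left(- \frac{2800}{9} + 5442\right) \frac{1}{536775} = \frac{46178}{9} \cdot \frac{1}{536775} = \frac{46178}{4830975}$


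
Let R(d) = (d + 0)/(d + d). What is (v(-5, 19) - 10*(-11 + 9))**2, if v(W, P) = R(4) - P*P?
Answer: 463761/4 ≈ 1.1594e+5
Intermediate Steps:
R(d) = 1/2 (R(d) = d/((2*d)) = d*(1/(2*d)) = 1/2)
v(W, P) = 1/2 - P**2 (v(W, P) = 1/2 - P*P = 1/2 - P**2)
(v(-5, 19) - 10*(-11 + 9))**2 = ((1/2 - 1*19**2) - 10*(-11 + 9))**2 = ((1/2 - 1*361) - 10*(-2))**2 = ((1/2 - 361) + 20)**2 = (-721/2 + 20)**2 = (-681/2)**2 = 463761/4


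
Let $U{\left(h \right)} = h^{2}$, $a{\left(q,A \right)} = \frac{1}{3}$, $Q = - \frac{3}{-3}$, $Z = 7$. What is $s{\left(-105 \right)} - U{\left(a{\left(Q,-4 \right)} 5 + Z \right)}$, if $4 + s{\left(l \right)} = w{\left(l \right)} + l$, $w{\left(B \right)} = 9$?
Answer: $- \frac{1576}{9} \approx -175.11$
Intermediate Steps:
$s{\left(l \right)} = 5 + l$ ($s{\left(l \right)} = -4 + \left(9 + l\right) = 5 + l$)
$Q = 1$ ($Q = \left(-3\right) \left(- \frac{1}{3}\right) = 1$)
$a{\left(q,A \right)} = \frac{1}{3}$
$s{\left(-105 \right)} - U{\left(a{\left(Q,-4 \right)} 5 + Z \right)} = \left(5 - 105\right) - \left(\frac{1}{3} \cdot 5 + 7\right)^{2} = -100 - \left(\frac{5}{3} + 7\right)^{2} = -100 - \left(\frac{26}{3}\right)^{2} = -100 - \frac{676}{9} = - \frac{1576}{9}$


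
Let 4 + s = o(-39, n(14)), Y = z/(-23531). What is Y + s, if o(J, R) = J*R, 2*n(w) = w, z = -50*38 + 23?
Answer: -6516210/23531 ≈ -276.92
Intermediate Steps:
z = -1877 (z = -1900 + 23 = -1877)
n(w) = w/2
Y = 1877/23531 (Y = -1877/(-23531) = -1877*(-1/23531) = 1877/23531 ≈ 0.079767)
s = -277 (s = -4 - 39*14/2 = -4 - 39*7 = -4 - 273 = -277)
Y + s = 1877/23531 - 277 = -6516210/23531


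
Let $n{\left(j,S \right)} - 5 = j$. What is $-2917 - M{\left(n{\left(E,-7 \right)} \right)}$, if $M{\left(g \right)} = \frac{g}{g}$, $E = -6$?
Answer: $-2918$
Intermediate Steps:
$n{\left(j,S \right)} = 5 + j$
$M{\left(g \right)} = 1$
$-2917 - M{\left(n{\left(E,-7 \right)} \right)} = -2917 - 1 = -2918$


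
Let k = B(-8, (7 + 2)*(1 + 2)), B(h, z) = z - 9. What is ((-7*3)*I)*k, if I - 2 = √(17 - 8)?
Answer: -1890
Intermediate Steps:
B(h, z) = -9 + z
k = 18 (k = -9 + (7 + 2)*(1 + 2) = -9 + 9*3 = -9 + 27 = 18)
I = 5 (I = 2 + √(17 - 8) = 2 + √9 = 2 + 3 = 5)
((-7*3)*I)*k = (-7*3*5)*18 = -21*5*18 = -105*18 = -1890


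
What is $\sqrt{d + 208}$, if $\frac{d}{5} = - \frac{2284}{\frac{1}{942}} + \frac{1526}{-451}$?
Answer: $\frac{1029 i \sqrt{2066482}}{451} \approx 3279.9 i$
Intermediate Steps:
$d = - \frac{4851703270}{451}$ ($d = 5 \left(- \frac{2284}{\frac{1}{942}} + \frac{1526}{-451}\right) = 5 \left(- 2284 \frac{1}{\frac{1}{942}} + 1526 \left(- \frac{1}{451}\right)\right) = 5 \left(\left(-2284\right) 942 - \frac{1526}{451}\right) = 5 \left(-2151528 - \frac{1526}{451}\right) = 5 \left(- \frac{970340654}{451}\right) = - \frac{4851703270}{451} \approx -1.0758 \cdot 10^{7}$)
$\sqrt{d + 208} = \sqrt{- \frac{4851703270}{451} + 208} = \sqrt{- \frac{4851609462}{451}} = \frac{1029 i \sqrt{2066482}}{451}$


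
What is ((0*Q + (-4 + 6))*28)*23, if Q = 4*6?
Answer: 1288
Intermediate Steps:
Q = 24
((0*Q + (-4 + 6))*28)*23 = ((0*24 + (-4 + 6))*28)*23 = ((0 + 2)*28)*23 = (2*28)*23 = 56*23 = 1288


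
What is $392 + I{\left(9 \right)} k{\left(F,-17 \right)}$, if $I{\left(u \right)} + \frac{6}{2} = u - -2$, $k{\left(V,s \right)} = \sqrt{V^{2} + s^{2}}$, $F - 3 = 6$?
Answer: $392 + 8 \sqrt{370} \approx 545.88$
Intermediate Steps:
$F = 9$ ($F = 3 + 6 = 9$)
$I{\left(u \right)} = -1 + u$ ($I{\left(u \right)} = -3 + \left(u - -2\right) = -3 + \left(u + 2\right) = -3 + \left(2 + u\right) = -1 + u$)
$392 + I{\left(9 \right)} k{\left(F,-17 \right)} = 392 + \left(-1 + 9\right) \sqrt{9^{2} + \left(-17\right)^{2}} = 392 + 8 \sqrt{81 + 289} = 392 + 8 \sqrt{370}$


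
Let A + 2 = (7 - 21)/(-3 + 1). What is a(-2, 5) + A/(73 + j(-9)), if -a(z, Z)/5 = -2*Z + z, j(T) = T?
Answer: 3845/64 ≈ 60.078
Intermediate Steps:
a(z, Z) = -5*z + 10*Z (a(z, Z) = -5*(-2*Z + z) = -5*(z - 2*Z) = -5*z + 10*Z)
A = 5 (A = -2 + (7 - 21)/(-3 + 1) = -2 - 14/(-2) = -2 - 14*(-½) = -2 + 7 = 5)
a(-2, 5) + A/(73 + j(-9)) = (-5*(-2) + 10*5) + 5/(73 - 9) = (10 + 50) + 5/64 = 60 + 5*(1/64) = 60 + 5/64 = 3845/64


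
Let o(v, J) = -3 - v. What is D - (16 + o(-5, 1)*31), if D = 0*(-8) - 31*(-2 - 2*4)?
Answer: 232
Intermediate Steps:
D = 310 (D = 0 - 31*(-2 - 8) = 0 - 31*(-10) = 0 + 310 = 310)
D - (16 + o(-5, 1)*31) = 310 - (16 + (-3 - 1*(-5))*31) = 310 - (16 + (-3 + 5)*31) = 310 - (16 + 2*31) = 310 - (16 + 62) = 310 - 1*78 = 310 - 78 = 232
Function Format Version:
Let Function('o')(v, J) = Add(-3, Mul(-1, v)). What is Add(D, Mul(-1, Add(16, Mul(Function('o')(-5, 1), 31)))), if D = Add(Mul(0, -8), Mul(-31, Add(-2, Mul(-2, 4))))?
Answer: 232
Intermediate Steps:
D = 310 (D = Add(0, Mul(-31, Add(-2, -8))) = Add(0, Mul(-31, -10)) = Add(0, 310) = 310)
Add(D, Mul(-1, Add(16, Mul(Function('o')(-5, 1), 31)))) = Add(310, Mul(-1, Add(16, Mul(Add(-3, Mul(-1, -5)), 31)))) = Add(310, Mul(-1, Add(16, Mul(Add(-3, 5), 31)))) = Add(310, Mul(-1, Add(16, Mul(2, 31)))) = Add(310, Mul(-1, Add(16, 62))) = Add(310, Mul(-1, 78)) = Add(310, -78) = 232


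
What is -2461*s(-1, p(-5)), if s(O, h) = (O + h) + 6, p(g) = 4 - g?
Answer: -34454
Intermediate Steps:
s(O, h) = 6 + O + h
-2461*s(-1, p(-5)) = -2461*(6 - 1 + (4 - 1*(-5))) = -2461*(6 - 1 + (4 + 5)) = -2461*(6 - 1 + 9) = -2461*14 = -34454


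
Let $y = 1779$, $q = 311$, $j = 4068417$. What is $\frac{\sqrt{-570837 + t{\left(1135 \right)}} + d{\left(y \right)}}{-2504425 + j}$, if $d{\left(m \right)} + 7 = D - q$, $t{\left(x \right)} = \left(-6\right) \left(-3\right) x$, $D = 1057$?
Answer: $\frac{739}{1563992} + \frac{i \sqrt{550407}}{1563992} \approx 0.00047251 + 0.00047436 i$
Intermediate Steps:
$t{\left(x \right)} = 18 x$
$d{\left(m \right)} = 739$ ($d{\left(m \right)} = -7 + \left(1057 - 311\right) = -7 + 746 = 739$)
$\frac{\sqrt{-570837 + t{\left(1135 \right)}} + d{\left(y \right)}}{-2504425 + j} = \frac{\sqrt{-570837 + 18 \cdot 1135} + 739}{-2504425 + 4068417} = \frac{\sqrt{-570837 + 20430} + 739}{1563992} = \left(\sqrt{-550407} + 739\right) \frac{1}{1563992} = \left(i \sqrt{550407} + 739\right) \frac{1}{1563992} = \left(739 + i \sqrt{550407}\right) \frac{1}{1563992} = \frac{739}{1563992} + \frac{i \sqrt{550407}}{1563992}$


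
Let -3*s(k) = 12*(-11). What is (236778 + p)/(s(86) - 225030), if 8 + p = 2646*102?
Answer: -253331/112493 ≈ -2.2520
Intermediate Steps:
s(k) = 44 (s(k) = -4*(-11) = -⅓*(-132) = 44)
p = 269884 (p = -8 + 2646*102 = -8 + 269892 = 269884)
(236778 + p)/(s(86) - 225030) = (236778 + 269884)/(44 - 225030) = 506662/(-224986) = 506662*(-1/224986) = -253331/112493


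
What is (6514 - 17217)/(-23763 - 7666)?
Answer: 10703/31429 ≈ 0.34055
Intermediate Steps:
(6514 - 17217)/(-23763 - 7666) = -10703/(-31429) = -10703*(-1/31429) = 10703/31429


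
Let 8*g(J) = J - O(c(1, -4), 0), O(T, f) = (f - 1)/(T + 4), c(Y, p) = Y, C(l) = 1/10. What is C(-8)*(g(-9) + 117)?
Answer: 1159/100 ≈ 11.590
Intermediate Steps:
C(l) = ⅒
O(T, f) = (-1 + f)/(4 + T)
g(J) = 1/40 + J/8 (g(J) = (J - (-1 + 0)/(4 + 1))/8 = (J - (-1)/5)/8 = (J - 1*(-⅕))/8 = (J + ⅕)/8 = (⅕ + J)/8 = 1/40 + J/8)
C(-8)*(g(-9) + 117) = ((1/40 + (⅛)*(-9)) + 117)/10 = ((1/40 - 9/8) + 117)/10 = (-11/10 + 117)/10 = (⅒)*(1159/10) = 1159/100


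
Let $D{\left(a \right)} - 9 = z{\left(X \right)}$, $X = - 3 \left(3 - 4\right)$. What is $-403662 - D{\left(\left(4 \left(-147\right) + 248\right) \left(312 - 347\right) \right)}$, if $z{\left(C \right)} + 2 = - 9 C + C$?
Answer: $-403645$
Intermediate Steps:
$X = 3$ ($X = \left(-3\right) \left(-1\right) = 3$)
$z{\left(C \right)} = -2 - 8 C$ ($z{\left(C \right)} = -2 + \left(- 9 C + C\right) = -2 - 8 C$)
$D{\left(a \right)} = -17$ ($D{\left(a \right)} = 9 - 26 = -17$)
$-403662 - D{\left(\left(4 \left(-147\right) + 248\right) \left(312 - 347\right) \right)} = -403662 - -17 = -403662 + 17 = -403645$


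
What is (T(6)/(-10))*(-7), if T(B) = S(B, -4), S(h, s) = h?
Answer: 21/5 ≈ 4.2000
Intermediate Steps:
T(B) = B
(T(6)/(-10))*(-7) = (6/(-10))*(-7) = (6*(-⅒))*(-7) = -⅗*(-7) = 21/5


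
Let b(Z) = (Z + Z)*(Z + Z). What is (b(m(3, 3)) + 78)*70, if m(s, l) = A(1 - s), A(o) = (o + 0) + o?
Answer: 9940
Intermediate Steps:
A(o) = 2*o (A(o) = o + o = 2*o)
m(s, l) = 2 - 2*s (m(s, l) = 2*(1 - s) = 2 - 2*s)
b(Z) = 4*Z**2 (b(Z) = (2*Z)*(2*Z) = 4*Z**2)
(b(m(3, 3)) + 78)*70 = (4*(2 - 2*3)**2 + 78)*70 = (4*(2 - 6)**2 + 78)*70 = (4*(-4)**2 + 78)*70 = (4*16 + 78)*70 = (64 + 78)*70 = 142*70 = 9940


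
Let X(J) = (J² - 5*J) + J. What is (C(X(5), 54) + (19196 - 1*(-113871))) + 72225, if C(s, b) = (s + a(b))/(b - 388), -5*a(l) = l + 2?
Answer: 342837671/1670 ≈ 2.0529e+5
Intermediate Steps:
a(l) = -⅖ - l/5 (a(l) = -(l + 2)/5 = -(2 + l)/5 = -⅖ - l/5)
X(J) = J² - 4*J
C(s, b) = (-⅖ + s - b/5)/(-388 + b) (C(s, b) = (s + (-⅖ - b/5))/(b - 388) = (-⅖ + s - b/5)/(-388 + b))
(C(X(5), 54) + (19196 - 1*(-113871))) + 72225 = ((-2 - 1*54 + 5*(5*(-4 + 5)))/(5*(-388 + 54)) + (19196 - 1*(-113871))) + 72225 = ((⅕)*(-2 - 54 + 5*(5*1))/(-334) + (19196 + 113871)) + 72225 = ((⅕)*(-1/334)*(-2 - 54 + 5*5) + 133067) + 72225 = ((⅕)*(-1/334)*(-2 - 54 + 25) + 133067) + 72225 = ((⅕)*(-1/334)*(-31) + 133067) + 72225 = (31/1670 + 133067) + 72225 = 222221921/1670 + 72225 = 342837671/1670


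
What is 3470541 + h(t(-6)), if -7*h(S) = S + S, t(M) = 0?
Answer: 3470541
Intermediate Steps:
h(S) = -2*S/7 (h(S) = -(S + S)/7 = -2*S/7)
3470541 + h(t(-6)) = 3470541 - 2/7*0 = 3470541 + 0 = 3470541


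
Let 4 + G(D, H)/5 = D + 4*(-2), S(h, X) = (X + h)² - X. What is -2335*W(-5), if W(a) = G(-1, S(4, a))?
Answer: 151775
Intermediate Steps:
G(D, H) = -60 + 5*D (G(D, H) = -20 + 5*(D + 4*(-2)) = -20 + 5*(D - 8) = -20 + 5*(-8 + D) = -20 + (-40 + 5*D) = -60 + 5*D)
W(a) = -65 (W(a) = -60 + 5*(-1) = -60 - 5 = -65)
-2335*W(-5) = -2335*(-65) = 151775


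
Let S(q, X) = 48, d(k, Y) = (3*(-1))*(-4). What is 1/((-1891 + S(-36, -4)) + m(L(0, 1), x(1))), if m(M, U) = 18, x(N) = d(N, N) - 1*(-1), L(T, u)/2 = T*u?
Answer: -1/1825 ≈ -0.00054795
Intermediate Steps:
d(k, Y) = 12 (d(k, Y) = -3*(-4) = 12)
L(T, u) = 2*T*u (L(T, u) = 2*(T*u) = 2*T*u)
x(N) = 13 (x(N) = 12 - 1*(-1) = 12 + 1 = 13)
1/((-1891 + S(-36, -4)) + m(L(0, 1), x(1))) = 1/((-1891 + 48) + 18) = 1/(-1843 + 18) = 1/(-1825) = -1/1825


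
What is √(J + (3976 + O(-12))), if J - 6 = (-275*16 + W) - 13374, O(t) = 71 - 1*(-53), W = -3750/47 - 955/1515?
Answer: I*√2788262692815/14241 ≈ 117.25*I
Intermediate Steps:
W = -1145227/14241 (W = -3750*1/47 - 955*1/1515 = -3750/47 - 191/303 = -1145227/14241 ≈ -80.418)
O(t) = 124 (O(t) = 71 + 53 = 124)
J = -254179315/14241 (J = 6 + ((-275*16 - 1145227/14241) - 13374) = 6 + ((-4400 - 1145227/14241) - 13374) = 6 + (-63805627/14241 - 13374) = 6 - 254264761/14241 = -254179315/14241 ≈ -17848.)
√(J + (3976 + O(-12))) = √(-254179315/14241 + (3976 + 124)) = √(-254179315/14241 + 4100) = √(-195791215/14241) = I*√2788262692815/14241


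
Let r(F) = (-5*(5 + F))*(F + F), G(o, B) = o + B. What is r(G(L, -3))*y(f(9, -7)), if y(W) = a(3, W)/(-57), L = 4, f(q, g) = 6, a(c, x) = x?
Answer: 120/19 ≈ 6.3158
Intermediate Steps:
G(o, B) = B + o
r(F) = 2*F*(-25 - 5*F) (r(F) = (-25 - 5*F)*(2*F) = 2*F*(-25 - 5*F))
y(W) = -W/57 (y(W) = W/(-57) = W*(-1/57) = -W/57)
r(G(L, -3))*y(f(9, -7)) = (-10*(-3 + 4)*(5 + (-3 + 4)))*(-1/57*6) = -10*1*(5 + 1)*(-2/19) = -10*1*6*(-2/19) = -60*(-2/19) = 120/19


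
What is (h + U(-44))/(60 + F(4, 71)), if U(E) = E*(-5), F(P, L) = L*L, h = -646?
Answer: -426/5101 ≈ -0.083513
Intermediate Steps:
F(P, L) = L²
U(E) = -5*E
(h + U(-44))/(60 + F(4, 71)) = (-646 - 5*(-44))/(60 + 71²) = (-646 + 220)/(60 + 5041) = -426/5101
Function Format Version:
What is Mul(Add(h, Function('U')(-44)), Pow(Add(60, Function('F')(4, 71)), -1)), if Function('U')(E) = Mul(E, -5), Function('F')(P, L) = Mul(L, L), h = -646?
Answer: Rational(-426, 5101) ≈ -0.083513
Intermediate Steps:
Function('F')(P, L) = Pow(L, 2)
Function('U')(E) = Mul(-5, E)
Mul(Add(h, Function('U')(-44)), Pow(Add(60, Function('F')(4, 71)), -1)) = Mul(Add(-646, Mul(-5, -44)), Pow(Add(60, Pow(71, 2)), -1)) = Mul(Add(-646, 220), Pow(Add(60, 5041), -1)) = Mul(-426, Pow(5101, -1)) = Mul(-426, Rational(1, 5101)) = Rational(-426, 5101)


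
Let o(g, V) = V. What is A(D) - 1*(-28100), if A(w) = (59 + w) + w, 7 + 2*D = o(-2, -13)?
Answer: 28139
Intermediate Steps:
D = -10 (D = -7/2 + (1/2)*(-13) = -7/2 - 13/2 = -10)
A(w) = 59 + 2*w
A(D) - 1*(-28100) = (59 + 2*(-10)) - 1*(-28100) = (59 - 20) + 28100 = 39 + 28100 = 28139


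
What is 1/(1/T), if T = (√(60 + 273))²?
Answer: 333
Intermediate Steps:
T = 333 (T = (√333)² = (3*√37)² = 333)
1/(1/T) = 1/(1/333) = 333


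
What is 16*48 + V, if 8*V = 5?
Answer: 6149/8 ≈ 768.63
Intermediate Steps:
V = 5/8 (V = (1/8)*5 = 5/8 ≈ 0.62500)
16*48 + V = 16*48 + 5/8 = 768 + 5/8 = 6149/8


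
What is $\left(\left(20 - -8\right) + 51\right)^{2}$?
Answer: $6241$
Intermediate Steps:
$\left(\left(20 - -8\right) + 51\right)^{2} = \left(\left(20 + 8\right) + 51\right)^{2} = \left(28 + 51\right)^{2} = 79^{2} = 6241$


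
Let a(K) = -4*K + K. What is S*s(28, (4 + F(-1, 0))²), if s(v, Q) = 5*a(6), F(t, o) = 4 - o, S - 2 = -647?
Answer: 58050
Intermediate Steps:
S = -645 (S = 2 - 647 = -645)
a(K) = -3*K
s(v, Q) = -90 (s(v, Q) = 5*(-3*6) = 5*(-18) = -90)
S*s(28, (4 + F(-1, 0))²) = -645*(-90) = 58050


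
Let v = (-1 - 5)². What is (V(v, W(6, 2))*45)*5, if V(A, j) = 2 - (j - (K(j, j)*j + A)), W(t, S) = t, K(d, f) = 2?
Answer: 9900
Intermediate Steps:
v = 36 (v = (-6)² = 36)
V(A, j) = 2 + A + j (V(A, j) = 2 - (j - (2*j + A)) = 2 - (j - (A + 2*j)) = 2 - (j + (-A - 2*j)) = 2 - (-A - j) = 2 + (A + j) = 2 + A + j)
(V(v, W(6, 2))*45)*5 = ((2 + 36 + 6)*45)*5 = (44*45)*5 = 1980*5 = 9900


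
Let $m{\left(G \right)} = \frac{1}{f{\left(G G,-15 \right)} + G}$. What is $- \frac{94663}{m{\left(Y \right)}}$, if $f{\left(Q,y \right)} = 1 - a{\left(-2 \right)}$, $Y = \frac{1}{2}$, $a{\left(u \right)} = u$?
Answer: $- \frac{662641}{2} \approx -3.3132 \cdot 10^{5}$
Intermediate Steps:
$Y = \frac{1}{2} \approx 0.5$
$f{\left(Q,y \right)} = 3$ ($f{\left(Q,y \right)} = 1 - -2 = 1 + 2 = 3$)
$m{\left(G \right)} = \frac{1}{3 + G}$
$- \frac{94663}{m{\left(Y \right)}} = - \frac{94663}{\frac{1}{3 + \frac{1}{2}}} = - \frac{94663}{\frac{1}{\frac{7}{2}}} = - \frac{94663}{\frac{2}{7}} = \left(-94663\right) \frac{7}{2} = - \frac{662641}{2}$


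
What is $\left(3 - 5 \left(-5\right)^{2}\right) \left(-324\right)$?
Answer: $39528$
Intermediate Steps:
$\left(3 - 5 \left(-5\right)^{2}\right) \left(-324\right) = \left(3 - 125\right) \left(-324\right) = \left(-122\right) \left(-324\right) = 39528$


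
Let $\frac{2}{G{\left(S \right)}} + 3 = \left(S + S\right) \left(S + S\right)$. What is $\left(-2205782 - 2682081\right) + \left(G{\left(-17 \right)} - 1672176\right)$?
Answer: $- \frac{7563724965}{1153} \approx -6.56 \cdot 10^{6}$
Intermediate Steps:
$G{\left(S \right)} = \frac{2}{-3 + 4 S^{2}}$ ($G{\left(S \right)} = \frac{2}{-3 + \left(S + S\right) \left(S + S\right)} = \frac{2}{-3 + 2 S 2 S} = \frac{2}{-3 + 4 S^{2}}$)
$\left(-2205782 - 2682081\right) + \left(G{\left(-17 \right)} - 1672176\right) = \left(-2205782 - 2682081\right) + \left(\frac{2}{-3 + 4 \left(-17\right)^{2}} - 1672176\right) = -4887863 - \left(1672176 - \frac{2}{-3 + 4 \cdot 289}\right) = -4887863 - \left(1672176 - \frac{2}{-3 + 1156}\right) = -4887863 - \left(1672176 - \frac{2}{1153}\right) = -4887863 + \left(2 \cdot \frac{1}{1153} - 1672176\right) = -4887863 + \left(\frac{2}{1153} - 1672176\right) = -4887863 - \frac{1928018926}{1153} = - \frac{7563724965}{1153}$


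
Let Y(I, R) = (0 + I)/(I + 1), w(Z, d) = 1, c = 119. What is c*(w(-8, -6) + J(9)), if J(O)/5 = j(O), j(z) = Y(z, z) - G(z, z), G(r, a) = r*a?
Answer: -95081/2 ≈ -47541.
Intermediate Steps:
G(r, a) = a*r
Y(I, R) = I/(1 + I)
j(z) = -z² + z/(1 + z) (j(z) = z/(1 + z) - z*z = z/(1 + z) - z² = -z² + z/(1 + z))
J(O) = 5*O*(1 - O - O²)/(1 + O) (J(O) = 5*(O*(1 - O - O²)/(1 + O)) = 5*O*(1 - O - O²)/(1 + O))
c*(w(-8, -6) + J(9)) = 119*(1 + 5*9*(1 - 1*9 - 1*9²)/(1 + 9)) = 119*(1 + 5*9*(1 - 9 - 1*81)/10) = 119*(1 + 5*9*(⅒)*(1 - 9 - 81)) = 119*(1 + 5*9*(⅒)*(-89)) = 119*(1 - 801/2) = 119*(-799/2) = -95081/2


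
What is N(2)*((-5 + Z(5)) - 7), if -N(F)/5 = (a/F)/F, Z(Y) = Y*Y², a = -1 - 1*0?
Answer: 565/4 ≈ 141.25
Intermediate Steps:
a = -1 (a = -1 + 0 = -1)
Z(Y) = Y³
N(F) = 5/F² (N(F) = -5*(-1/F)/F = -(-5)/F² = 5/F²)
N(2)*((-5 + Z(5)) - 7) = (5/2²)*((-5 + 5³) - 7) = (5*(¼))*((-5 + 125) - 7) = 5*(120 - 7)/4 = (5/4)*113 = 565/4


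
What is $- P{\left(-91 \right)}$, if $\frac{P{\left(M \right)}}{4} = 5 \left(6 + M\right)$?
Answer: $1700$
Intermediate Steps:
$P{\left(M \right)} = 120 + 20 M$ ($P{\left(M \right)} = 4 \cdot 5 \left(6 + M\right) = 4 \left(30 + 5 M\right) = 120 + 20 M$)
$- P{\left(-91 \right)} = - (120 + 20 \left(-91\right)) = - (120 - 1820) = \left(-1\right) \left(-1700\right) = 1700$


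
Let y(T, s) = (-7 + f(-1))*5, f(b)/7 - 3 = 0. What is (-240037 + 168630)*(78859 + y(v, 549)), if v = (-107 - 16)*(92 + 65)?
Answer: -5636083103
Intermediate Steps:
v = -19311 (v = -123*157 = -19311)
f(b) = 21 (f(b) = 21 + 7*0 = 21 + 0 = 21)
y(T, s) = 70 (y(T, s) = (-7 + 21)*5 = 14*5 = 70)
(-240037 + 168630)*(78859 + y(v, 549)) = (-240037 + 168630)*(78859 + 70) = -71407*78929 = -5636083103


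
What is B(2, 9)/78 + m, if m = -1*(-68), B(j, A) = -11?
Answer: 5293/78 ≈ 67.859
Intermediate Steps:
m = 68
B(2, 9)/78 + m = -11/78 + 68 = 5293/78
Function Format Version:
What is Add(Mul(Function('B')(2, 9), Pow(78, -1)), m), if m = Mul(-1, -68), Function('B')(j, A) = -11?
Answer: Rational(5293, 78) ≈ 67.859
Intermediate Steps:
m = 68
Add(Mul(Function('B')(2, 9), Pow(78, -1)), m) = Add(Mul(-11, Pow(78, -1)), 68) = Add(Mul(-11, Rational(1, 78)), 68) = Add(Rational(-11, 78), 68) = Rational(5293, 78)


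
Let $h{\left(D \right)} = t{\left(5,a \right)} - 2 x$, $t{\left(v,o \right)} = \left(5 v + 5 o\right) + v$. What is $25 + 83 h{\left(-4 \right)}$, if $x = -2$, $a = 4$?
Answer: $4507$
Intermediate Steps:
$t{\left(v,o \right)} = 5 o + 6 v$ ($t{\left(v,o \right)} = \left(5 o + 5 v\right) + v = 5 o + 6 v$)
$h{\left(D \right)} = 54$ ($h{\left(D \right)} = \left(5 \cdot 4 + 6 \cdot 5\right) - -4 = \left(20 + 30\right) + 4 = 50 + 4 = 54$)
$25 + 83 h{\left(-4 \right)} = 25 + 83 \cdot 54 = 25 + 4482 = 4507$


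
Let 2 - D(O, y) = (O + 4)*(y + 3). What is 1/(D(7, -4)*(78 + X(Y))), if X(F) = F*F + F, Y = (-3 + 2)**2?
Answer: 1/1040 ≈ 0.00096154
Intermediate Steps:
D(O, y) = 2 - (3 + y)*(4 + O) (D(O, y) = 2 - (O + 4)*(y + 3) = 2 - (4 + O)*(3 + y) = 2 - (3 + y)*(4 + O))
Y = 1 (Y = (-1)**2 = 1)
X(F) = F + F**2 (X(F) = F**2 + F = F + F**2)
1/(D(7, -4)*(78 + X(Y))) = 1/((-10 - 4*(-4) - 3*7 - 1*7*(-4))*(78 + 1*(1 + 1))) = 1/((-10 + 16 - 21 + 28)*(78 + 1*2)) = 1/(13*(78 + 2)) = 1/(13*80) = 1/1040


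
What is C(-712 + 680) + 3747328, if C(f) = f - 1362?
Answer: 3745934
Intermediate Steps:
C(f) = -1362 + f
C(-712 + 680) + 3747328 = (-1362 + (-712 + 680)) + 3747328 = (-1362 - 32) + 3747328 = -1394 + 3747328 = 3745934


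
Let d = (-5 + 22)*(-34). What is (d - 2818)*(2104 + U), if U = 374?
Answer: -8415288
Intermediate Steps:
d = -578 (d = 17*(-34) = -578)
(d - 2818)*(2104 + U) = (-578 - 2818)*(2104 + 374) = -3396*2478 = -8415288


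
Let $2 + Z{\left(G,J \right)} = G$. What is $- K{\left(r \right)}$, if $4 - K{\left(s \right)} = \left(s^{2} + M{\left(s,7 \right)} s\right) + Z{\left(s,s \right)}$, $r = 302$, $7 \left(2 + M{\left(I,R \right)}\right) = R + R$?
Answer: $91500$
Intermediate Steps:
$Z{\left(G,J \right)} = -2 + G$
$M{\left(I,R \right)} = -2 + \frac{2 R}{7}$ ($M{\left(I,R \right)} = -2 + \frac{R + R}{7} = -2 + \frac{2 R}{7}$)
$K{\left(s \right)} = 6 - s - s^{2}$ ($K{\left(s \right)} = 4 - \left(\left(s^{2} + \left(-2 + \frac{2}{7} \cdot 7\right) s\right) + \left(-2 + s\right)\right) = 4 - \left(\left(s^{2} + \left(-2 + 2\right) s\right) + \left(-2 + s\right)\right) = 4 - \left(\left(s^{2} + 0 s\right) + \left(-2 + s\right)\right) = 4 - \left(\left(s^{2} + 0\right) + \left(-2 + s\right)\right) = 4 - \left(s^{2} + \left(-2 + s\right)\right) = 4 - \left(-2 + s + s^{2}\right) = 6 - s - s^{2}$)
$- K{\left(r \right)} = - (6 - 302 - 302^{2}) = - (6 - 302 - 91204) = \left(-1\right) \left(-91500\right) = 91500$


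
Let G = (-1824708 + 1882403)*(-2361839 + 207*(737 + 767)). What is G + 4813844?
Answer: -118299418301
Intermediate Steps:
G = -118304232145 (G = 57695*(-2361839 + 207*1504) = 57695*(-2361839 + 311328) = 57695*(-2050511) = -118304232145)
G + 4813844 = -118304232145 + 4813844 = -118299418301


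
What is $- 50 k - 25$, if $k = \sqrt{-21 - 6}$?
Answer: $-25 - 150 i \sqrt{3} \approx -25.0 - 259.81 i$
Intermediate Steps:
$k = 3 i \sqrt{3}$ ($k = \sqrt{-21 - 6} = \sqrt{-27} = 3 i \sqrt{3} \approx 5.1962 i$)
$- 50 k - 25 = - 50 \cdot 3 i \sqrt{3} - 25 = - 150 i \sqrt{3} - 25 = -25 - 150 i \sqrt{3}$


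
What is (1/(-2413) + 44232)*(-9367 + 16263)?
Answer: 736022596240/2413 ≈ 3.0502e+8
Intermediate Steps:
(1/(-2413) + 44232)*(-9367 + 16263) = (-1/2413 + 44232)*6896 = (106731815/2413)*6896 = 736022596240/2413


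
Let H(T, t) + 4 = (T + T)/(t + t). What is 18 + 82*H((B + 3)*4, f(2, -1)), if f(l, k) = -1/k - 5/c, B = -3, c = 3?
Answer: -310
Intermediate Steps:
f(l, k) = -5/3 - 1/k (f(l, k) = -1/k - 5/3 = -5/3 - 1/k)
H(T, t) = -4 + T/t (H(T, t) = -4 + (T + T)/(t + t) = -4 + (2*T)/((2*t)) = -4 + (2*T)*(1/(2*t)) = -4 + T/t)
18 + 82*H((B + 3)*4, f(2, -1)) = 18 + 82*(-4 + ((-3 + 3)*4)/(-5/3 - 1/(-1))) = 18 + 82*(-4 + (0*4)/(-5/3 - 1*(-1))) = 18 + 82*(-4 + 0/(-5/3 + 1)) = 18 + 82*(-4 + 0/(-⅔)) = 18 + 82*(-4 + 0*(-3/2)) = 18 + 82*(-4 + 0) = 18 + 82*(-4) = 18 - 328 = -310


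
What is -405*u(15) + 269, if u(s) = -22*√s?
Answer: 269 + 8910*√15 ≈ 34777.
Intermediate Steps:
-405*u(15) + 269 = -(-8910)*√15 + 269 = 8910*√15 + 269 = 269 + 8910*√15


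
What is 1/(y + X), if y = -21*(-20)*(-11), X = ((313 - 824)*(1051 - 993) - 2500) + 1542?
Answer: -1/35216 ≈ -2.8396e-5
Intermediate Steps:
X = -30596 (X = (-511*58 - 2500) + 1542 = (-29638 - 2500) + 1542 = -32138 + 1542 = -30596)
y = -4620 (y = 420*(-11) = -4620)
1/(y + X) = 1/(-4620 - 30596) = 1/(-35216) = -1/35216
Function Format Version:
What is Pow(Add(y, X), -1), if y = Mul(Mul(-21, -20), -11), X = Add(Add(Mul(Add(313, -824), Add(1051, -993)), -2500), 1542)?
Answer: Rational(-1, 35216) ≈ -2.8396e-5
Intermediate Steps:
X = -30596 (X = Add(Add(Mul(-511, 58), -2500), 1542) = Add(Add(-29638, -2500), 1542) = Add(-32138, 1542) = -30596)
y = -4620 (y = Mul(420, -11) = -4620)
Pow(Add(y, X), -1) = Pow(Add(-4620, -30596), -1) = Pow(-35216, -1) = Rational(-1, 35216)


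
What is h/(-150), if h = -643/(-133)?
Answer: -643/19950 ≈ -0.032231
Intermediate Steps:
h = 643/133 (h = -643*(-1/133) = 643/133 ≈ 4.8346)
h/(-150) = (643/133)/(-150) = (643/133)*(-1/150) = -643/19950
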